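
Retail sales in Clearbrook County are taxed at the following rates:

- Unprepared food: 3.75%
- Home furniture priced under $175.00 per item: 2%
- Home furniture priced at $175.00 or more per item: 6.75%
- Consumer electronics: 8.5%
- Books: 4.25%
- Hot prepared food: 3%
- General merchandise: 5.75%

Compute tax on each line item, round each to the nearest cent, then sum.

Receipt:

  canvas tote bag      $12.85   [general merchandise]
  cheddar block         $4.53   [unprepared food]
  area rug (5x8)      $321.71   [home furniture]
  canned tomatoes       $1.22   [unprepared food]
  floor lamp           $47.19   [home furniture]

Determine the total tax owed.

Canvas tote bag $12.85: general merchandise → 5.75% → $0.74
Cheddar block $4.53: unprepared food → 3.75% → $0.17
Area rug (5x8) $321.71: home furniture, $175.00 or more → 6.75% → $21.72
Canned tomatoes $1.22: unprepared food → 3.75% → $0.05
Floor lamp $47.19: home furniture, under $175.00 → 2% → $0.94
Total tax = $0.74 + $0.17 + $21.72 + $0.05 + $0.94 = $23.62

$23.62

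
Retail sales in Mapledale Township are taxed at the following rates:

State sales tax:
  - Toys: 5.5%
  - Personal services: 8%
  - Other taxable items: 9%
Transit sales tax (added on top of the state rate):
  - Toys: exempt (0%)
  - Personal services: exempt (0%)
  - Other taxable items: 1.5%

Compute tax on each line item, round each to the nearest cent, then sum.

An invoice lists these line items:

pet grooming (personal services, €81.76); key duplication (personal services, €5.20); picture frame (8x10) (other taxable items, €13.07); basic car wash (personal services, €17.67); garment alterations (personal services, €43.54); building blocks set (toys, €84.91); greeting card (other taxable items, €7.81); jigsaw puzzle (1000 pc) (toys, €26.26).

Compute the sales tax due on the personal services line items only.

Pet grooming €81.76: personal services → 8% + 0% transit = 8% → €6.54
Key duplication €5.20: personal services → 8% + 0% transit = 8% → €0.42
Basic car wash €17.67: personal services → 8% + 0% transit = 8% → €1.41
Garment alterations €43.54: personal services → 8% + 0% transit = 8% → €3.48
Tax on personal services = €6.54 + €0.42 + €1.41 + €3.48 = €11.85

€11.85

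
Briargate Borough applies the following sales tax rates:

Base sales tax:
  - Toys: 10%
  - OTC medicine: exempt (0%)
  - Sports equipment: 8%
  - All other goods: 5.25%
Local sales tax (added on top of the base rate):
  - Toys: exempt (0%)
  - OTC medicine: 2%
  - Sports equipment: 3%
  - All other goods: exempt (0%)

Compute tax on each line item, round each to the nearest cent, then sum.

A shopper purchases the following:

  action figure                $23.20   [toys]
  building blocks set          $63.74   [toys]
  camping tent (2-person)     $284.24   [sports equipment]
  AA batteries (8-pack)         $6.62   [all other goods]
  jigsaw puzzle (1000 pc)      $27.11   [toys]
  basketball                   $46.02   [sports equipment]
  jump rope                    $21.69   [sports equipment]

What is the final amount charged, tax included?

$523.09

Action figure $23.20: toys → 10% + 0% local = 10% → $2.32
Building blocks set $63.74: toys → 10% + 0% local = 10% → $6.37
Camping tent (2-person) $284.24: sports equipment → 8% + 3% local = 11% → $31.27
AA batteries (8-pack) $6.62: all other goods → 5.25% + 0% local = 5.25% → $0.35
Jigsaw puzzle (1000 pc) $27.11: toys → 10% + 0% local = 10% → $2.71
Basketball $46.02: sports equipment → 8% + 3% local = 11% → $5.06
Jump rope $21.69: sports equipment → 8% + 3% local = 11% → $2.39
Subtotal = $472.62; tax = $50.47; total due = $523.09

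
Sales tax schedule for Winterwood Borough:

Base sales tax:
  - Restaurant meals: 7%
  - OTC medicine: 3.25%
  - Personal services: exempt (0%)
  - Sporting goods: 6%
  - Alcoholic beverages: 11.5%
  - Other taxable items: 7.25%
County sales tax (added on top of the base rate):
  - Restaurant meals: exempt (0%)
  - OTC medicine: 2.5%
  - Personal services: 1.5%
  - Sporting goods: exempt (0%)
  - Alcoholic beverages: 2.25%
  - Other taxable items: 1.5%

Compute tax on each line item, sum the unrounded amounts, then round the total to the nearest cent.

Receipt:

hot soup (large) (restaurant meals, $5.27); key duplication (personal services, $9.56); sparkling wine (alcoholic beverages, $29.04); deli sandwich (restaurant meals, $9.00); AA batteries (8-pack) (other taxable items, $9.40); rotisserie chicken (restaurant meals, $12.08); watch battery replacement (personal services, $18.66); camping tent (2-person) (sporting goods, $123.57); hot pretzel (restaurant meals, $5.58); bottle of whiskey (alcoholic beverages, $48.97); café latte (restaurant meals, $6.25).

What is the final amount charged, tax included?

Hot soup (large) $5.27: restaurant meals → 7% + 0% county = 7% → $0.3689
Key duplication $9.56: personal services → 0% + 1.5% county = 1.5% → $0.1434
Sparkling wine $29.04: alcoholic beverages → 11.5% + 2.25% county = 13.75% → $3.993
Deli sandwich $9.00: restaurant meals → 7% + 0% county = 7% → $0.63
AA batteries (8-pack) $9.40: other taxable items → 7.25% + 1.5% county = 8.75% → $0.8225
Rotisserie chicken $12.08: restaurant meals → 7% + 0% county = 7% → $0.8456
Watch battery replacement $18.66: personal services → 0% + 1.5% county = 1.5% → $0.2799
Camping tent (2-person) $123.57: sporting goods → 6% + 0% county = 6% → $7.4142
Hot pretzel $5.58: restaurant meals → 7% + 0% county = 7% → $0.3906
Bottle of whiskey $48.97: alcoholic beverages → 11.5% + 2.25% county = 13.75% → $6.733375
Café latte $6.25: restaurant meals → 7% + 0% county = 7% → $0.4375
Subtotal = $277.38; unrounded tax = $22.058975 → $22.06; total due = $299.44

$299.44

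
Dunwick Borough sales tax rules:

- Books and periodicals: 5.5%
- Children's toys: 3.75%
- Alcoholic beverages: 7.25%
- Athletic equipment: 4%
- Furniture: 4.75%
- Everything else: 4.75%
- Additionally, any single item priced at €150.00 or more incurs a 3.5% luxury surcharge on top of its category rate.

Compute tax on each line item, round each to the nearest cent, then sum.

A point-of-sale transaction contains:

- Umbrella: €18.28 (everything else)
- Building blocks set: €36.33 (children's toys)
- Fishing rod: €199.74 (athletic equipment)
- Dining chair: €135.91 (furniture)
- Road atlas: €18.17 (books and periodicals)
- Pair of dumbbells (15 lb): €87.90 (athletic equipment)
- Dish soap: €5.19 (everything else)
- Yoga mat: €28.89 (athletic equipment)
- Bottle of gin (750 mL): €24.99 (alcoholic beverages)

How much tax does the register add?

Umbrella €18.28: everything else → 4.75% → €0.87
Building blocks set €36.33: children's toys → 3.75% → €1.36
Fishing rod €199.74: athletic equipment → 4% + 3.5% surcharge = 7.5% → €14.98
Dining chair €135.91: furniture → 4.75% → €6.46
Road atlas €18.17: books and periodicals → 5.5% → €1.00
Pair of dumbbells (15 lb) €87.90: athletic equipment → 4% → €3.52
Dish soap €5.19: everything else → 4.75% → €0.25
Yoga mat €28.89: athletic equipment → 4% → €1.16
Bottle of gin (750 mL) €24.99: alcoholic beverages → 7.25% → €1.81
Total tax = €0.87 + €1.36 + €14.98 + €6.46 + €1.00 + €3.52 + €0.25 + €1.16 + €1.81 = €31.41

€31.41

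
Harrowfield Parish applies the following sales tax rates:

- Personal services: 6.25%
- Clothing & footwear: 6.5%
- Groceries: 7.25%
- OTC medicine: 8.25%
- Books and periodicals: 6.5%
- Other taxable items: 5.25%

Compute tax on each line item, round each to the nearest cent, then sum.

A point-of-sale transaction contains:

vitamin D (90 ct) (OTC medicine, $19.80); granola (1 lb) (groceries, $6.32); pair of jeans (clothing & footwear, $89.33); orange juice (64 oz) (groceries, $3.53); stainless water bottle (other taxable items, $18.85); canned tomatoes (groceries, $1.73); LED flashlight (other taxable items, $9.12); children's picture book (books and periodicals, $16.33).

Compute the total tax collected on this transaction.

$10.82

Vitamin D (90 ct) $19.80: OTC medicine → 8.25% → $1.63
Granola (1 lb) $6.32: groceries → 7.25% → $0.46
Pair of jeans $89.33: clothing & footwear → 6.5% → $5.81
Orange juice (64 oz) $3.53: groceries → 7.25% → $0.26
Stainless water bottle $18.85: other taxable items → 5.25% → $0.99
Canned tomatoes $1.73: groceries → 7.25% → $0.13
LED flashlight $9.12: other taxable items → 5.25% → $0.48
Children's picture book $16.33: books and periodicals → 6.5% → $1.06
Total tax = $1.63 + $0.46 + $5.81 + $0.26 + $0.99 + $0.13 + $0.48 + $1.06 = $10.82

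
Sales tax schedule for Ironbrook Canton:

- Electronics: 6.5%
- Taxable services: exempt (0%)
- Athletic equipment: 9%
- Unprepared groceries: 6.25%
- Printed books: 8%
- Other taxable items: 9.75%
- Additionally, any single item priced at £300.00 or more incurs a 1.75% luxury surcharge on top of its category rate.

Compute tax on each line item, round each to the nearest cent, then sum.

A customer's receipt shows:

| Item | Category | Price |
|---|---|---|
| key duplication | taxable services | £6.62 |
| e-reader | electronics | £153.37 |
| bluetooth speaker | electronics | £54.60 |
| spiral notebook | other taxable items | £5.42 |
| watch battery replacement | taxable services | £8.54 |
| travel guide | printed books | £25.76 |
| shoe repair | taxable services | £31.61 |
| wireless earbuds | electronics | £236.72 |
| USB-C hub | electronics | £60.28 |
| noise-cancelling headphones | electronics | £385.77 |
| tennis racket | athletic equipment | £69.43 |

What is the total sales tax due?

Key duplication £6.62: taxable services → 0% → £0.00
E-reader £153.37: electronics → 6.5% → £9.97
Bluetooth speaker £54.60: electronics → 6.5% → £3.55
Spiral notebook £5.42: other taxable items → 9.75% → £0.53
Watch battery replacement £8.54: taxable services → 0% → £0.00
Travel guide £25.76: printed books → 8% → £2.06
Shoe repair £31.61: taxable services → 0% → £0.00
Wireless earbuds £236.72: electronics → 6.5% → £15.39
USB-C hub £60.28: electronics → 6.5% → £3.92
Noise-cancelling headphones £385.77: electronics → 6.5% + 1.75% surcharge = 8.25% → £31.83
Tennis racket £69.43: athletic equipment → 9% → £6.25
Total tax = £9.97 + £3.55 + £0.53 + £2.06 + £15.39 + £3.92 + £31.83 + £6.25 = £73.50

£73.50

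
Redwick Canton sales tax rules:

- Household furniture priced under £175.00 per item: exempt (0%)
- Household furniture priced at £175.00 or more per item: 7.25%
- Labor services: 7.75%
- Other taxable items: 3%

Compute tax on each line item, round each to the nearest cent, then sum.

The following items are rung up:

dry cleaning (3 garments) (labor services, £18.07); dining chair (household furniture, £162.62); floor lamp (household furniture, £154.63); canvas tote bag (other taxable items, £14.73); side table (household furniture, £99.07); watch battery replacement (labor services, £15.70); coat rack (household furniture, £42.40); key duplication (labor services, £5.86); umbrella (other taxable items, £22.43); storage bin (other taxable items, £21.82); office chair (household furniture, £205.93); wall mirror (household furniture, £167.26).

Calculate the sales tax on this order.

£19.76

Dry cleaning (3 garments) £18.07: labor services → 7.75% → £1.40
Dining chair £162.62: household furniture, under £175.00 → 0% → £0.00
Floor lamp £154.63: household furniture, under £175.00 → 0% → £0.00
Canvas tote bag £14.73: other taxable items → 3% → £0.44
Side table £99.07: household furniture, under £175.00 → 0% → £0.00
Watch battery replacement £15.70: labor services → 7.75% → £1.22
Coat rack £42.40: household furniture, under £175.00 → 0% → £0.00
Key duplication £5.86: labor services → 7.75% → £0.45
Umbrella £22.43: other taxable items → 3% → £0.67
Storage bin £21.82: other taxable items → 3% → £0.65
Office chair £205.93: household furniture, £175.00 or more → 7.25% → £14.93
Wall mirror £167.26: household furniture, under £175.00 → 0% → £0.00
Total tax = £1.40 + £0.44 + £1.22 + £0.45 + £0.67 + £0.65 + £14.93 = £19.76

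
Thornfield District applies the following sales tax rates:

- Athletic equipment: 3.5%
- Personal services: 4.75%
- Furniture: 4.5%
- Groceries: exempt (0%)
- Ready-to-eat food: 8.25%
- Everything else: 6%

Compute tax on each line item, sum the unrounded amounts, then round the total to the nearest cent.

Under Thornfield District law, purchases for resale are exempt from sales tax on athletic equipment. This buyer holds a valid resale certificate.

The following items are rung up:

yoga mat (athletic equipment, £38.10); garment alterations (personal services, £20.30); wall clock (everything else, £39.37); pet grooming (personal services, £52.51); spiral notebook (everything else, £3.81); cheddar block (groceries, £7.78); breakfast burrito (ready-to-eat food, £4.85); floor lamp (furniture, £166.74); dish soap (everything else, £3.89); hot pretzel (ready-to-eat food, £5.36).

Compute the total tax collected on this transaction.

£14.63

Yoga mat £38.10: athletic equipment, buyer-exempt → 0% → £0.00
Garment alterations £20.30: personal services → 4.75% → £0.96425
Wall clock £39.37: everything else → 6% → £2.3622
Pet grooming £52.51: personal services → 4.75% → £2.494225
Spiral notebook £3.81: everything else → 6% → £0.2286
Cheddar block £7.78: groceries → 0% → £0.00
Breakfast burrito £4.85: ready-to-eat food → 8.25% → £0.400125
Floor lamp £166.74: furniture → 4.5% → £7.5033
Dish soap £3.89: everything else → 6% → £0.2334
Hot pretzel £5.36: ready-to-eat food → 8.25% → £0.4422
Unrounded tax sum = £14.6283 → £14.63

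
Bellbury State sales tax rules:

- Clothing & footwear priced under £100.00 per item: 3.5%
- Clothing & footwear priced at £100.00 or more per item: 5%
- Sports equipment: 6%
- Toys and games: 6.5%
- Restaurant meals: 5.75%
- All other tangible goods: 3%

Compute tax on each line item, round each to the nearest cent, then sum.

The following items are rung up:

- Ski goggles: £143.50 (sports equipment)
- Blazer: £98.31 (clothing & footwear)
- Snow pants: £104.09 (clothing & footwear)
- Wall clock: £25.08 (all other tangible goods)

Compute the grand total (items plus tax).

Ski goggles £143.50: sports equipment → 6% → £8.61
Blazer £98.31: clothing & footwear, under £100.00 → 3.5% → £3.44
Snow pants £104.09: clothing & footwear, £100.00 or more → 5% → £5.20
Wall clock £25.08: all other tangible goods → 3% → £0.75
Subtotal = £370.98; tax = £18.00; total due = £388.98

£388.98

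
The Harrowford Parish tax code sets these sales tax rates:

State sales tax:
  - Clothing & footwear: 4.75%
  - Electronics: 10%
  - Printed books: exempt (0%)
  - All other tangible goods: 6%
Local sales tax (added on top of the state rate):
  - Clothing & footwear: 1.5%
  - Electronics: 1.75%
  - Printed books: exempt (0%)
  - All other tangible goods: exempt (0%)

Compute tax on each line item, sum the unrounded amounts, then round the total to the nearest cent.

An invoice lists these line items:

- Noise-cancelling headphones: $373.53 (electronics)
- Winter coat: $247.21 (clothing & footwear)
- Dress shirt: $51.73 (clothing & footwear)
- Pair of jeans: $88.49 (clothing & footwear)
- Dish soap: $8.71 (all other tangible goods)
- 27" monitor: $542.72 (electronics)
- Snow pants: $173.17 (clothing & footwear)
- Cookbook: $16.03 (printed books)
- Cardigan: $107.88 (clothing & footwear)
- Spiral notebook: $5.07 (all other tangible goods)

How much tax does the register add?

$150.27

Noise-cancelling headphones $373.53: electronics → 10% + 1.75% local = 11.75% → $43.889775
Winter coat $247.21: clothing & footwear → 4.75% + 1.5% local = 6.25% → $15.450625
Dress shirt $51.73: clothing & footwear → 4.75% + 1.5% local = 6.25% → $3.233125
Pair of jeans $88.49: clothing & footwear → 4.75% + 1.5% local = 6.25% → $5.530625
Dish soap $8.71: all other tangible goods → 6% + 0% local = 6% → $0.5226
27" monitor $542.72: electronics → 10% + 1.75% local = 11.75% → $63.7696
Snow pants $173.17: clothing & footwear → 4.75% + 1.5% local = 6.25% → $10.823125
Cookbook $16.03: printed books → 0% + 0% local = 0% → $0.00
Cardigan $107.88: clothing & footwear → 4.75% + 1.5% local = 6.25% → $6.7425
Spiral notebook $5.07: all other tangible goods → 6% + 0% local = 6% → $0.3042
Unrounded tax sum = $150.266175 → $150.27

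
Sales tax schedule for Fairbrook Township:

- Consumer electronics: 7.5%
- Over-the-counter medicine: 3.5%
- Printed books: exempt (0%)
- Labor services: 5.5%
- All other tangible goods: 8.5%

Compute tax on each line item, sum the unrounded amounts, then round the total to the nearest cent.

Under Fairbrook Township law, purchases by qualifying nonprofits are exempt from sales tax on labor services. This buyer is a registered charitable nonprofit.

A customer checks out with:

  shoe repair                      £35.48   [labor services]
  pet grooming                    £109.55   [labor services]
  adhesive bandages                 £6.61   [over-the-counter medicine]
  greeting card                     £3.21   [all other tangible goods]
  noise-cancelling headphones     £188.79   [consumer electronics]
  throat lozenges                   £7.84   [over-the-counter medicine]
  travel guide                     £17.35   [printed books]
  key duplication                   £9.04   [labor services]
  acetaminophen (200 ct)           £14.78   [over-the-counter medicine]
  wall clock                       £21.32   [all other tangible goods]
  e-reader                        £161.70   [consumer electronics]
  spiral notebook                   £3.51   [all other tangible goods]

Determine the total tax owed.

£29.69

Shoe repair £35.48: labor services, buyer-exempt → 0% → £0.00
Pet grooming £109.55: labor services, buyer-exempt → 0% → £0.00
Adhesive bandages £6.61: over-the-counter medicine → 3.5% → £0.23135
Greeting card £3.21: all other tangible goods → 8.5% → £0.27285
Noise-cancelling headphones £188.79: consumer electronics → 7.5% → £14.15925
Throat lozenges £7.84: over-the-counter medicine → 3.5% → £0.2744
Travel guide £17.35: printed books → 0% → £0.00
Key duplication £9.04: labor services, buyer-exempt → 0% → £0.00
Acetaminophen (200 ct) £14.78: over-the-counter medicine → 3.5% → £0.5173
Wall clock £21.32: all other tangible goods → 8.5% → £1.8122
E-reader £161.70: consumer electronics → 7.5% → £12.1275
Spiral notebook £3.51: all other tangible goods → 8.5% → £0.29835
Unrounded tax sum = £29.6932 → £29.69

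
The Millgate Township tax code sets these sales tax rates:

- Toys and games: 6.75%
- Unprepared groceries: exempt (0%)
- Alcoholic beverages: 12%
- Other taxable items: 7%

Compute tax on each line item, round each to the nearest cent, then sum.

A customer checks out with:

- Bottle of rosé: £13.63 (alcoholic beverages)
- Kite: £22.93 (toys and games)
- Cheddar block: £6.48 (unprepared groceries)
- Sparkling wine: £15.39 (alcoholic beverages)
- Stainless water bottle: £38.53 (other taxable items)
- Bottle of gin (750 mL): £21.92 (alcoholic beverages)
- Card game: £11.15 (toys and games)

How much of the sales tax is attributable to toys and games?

£2.30

Kite £22.93: toys and games → 6.75% → £1.55
Card game £11.15: toys and games → 6.75% → £0.75
Tax on toys and games = £1.55 + £0.75 = £2.30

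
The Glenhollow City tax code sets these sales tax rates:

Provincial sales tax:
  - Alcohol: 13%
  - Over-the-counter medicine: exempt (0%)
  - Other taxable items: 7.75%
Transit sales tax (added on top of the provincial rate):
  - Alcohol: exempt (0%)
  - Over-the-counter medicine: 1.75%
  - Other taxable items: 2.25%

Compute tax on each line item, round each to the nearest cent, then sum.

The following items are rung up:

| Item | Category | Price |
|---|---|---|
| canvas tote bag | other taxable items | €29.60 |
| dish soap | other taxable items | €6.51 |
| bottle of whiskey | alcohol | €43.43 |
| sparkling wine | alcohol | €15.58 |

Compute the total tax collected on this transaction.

€11.29

Canvas tote bag €29.60: other taxable items → 7.75% + 2.25% transit = 10% → €2.96
Dish soap €6.51: other taxable items → 7.75% + 2.25% transit = 10% → €0.65
Bottle of whiskey €43.43: alcohol → 13% + 0% transit = 13% → €5.65
Sparkling wine €15.58: alcohol → 13% + 0% transit = 13% → €2.03
Total tax = €2.96 + €0.65 + €5.65 + €2.03 = €11.29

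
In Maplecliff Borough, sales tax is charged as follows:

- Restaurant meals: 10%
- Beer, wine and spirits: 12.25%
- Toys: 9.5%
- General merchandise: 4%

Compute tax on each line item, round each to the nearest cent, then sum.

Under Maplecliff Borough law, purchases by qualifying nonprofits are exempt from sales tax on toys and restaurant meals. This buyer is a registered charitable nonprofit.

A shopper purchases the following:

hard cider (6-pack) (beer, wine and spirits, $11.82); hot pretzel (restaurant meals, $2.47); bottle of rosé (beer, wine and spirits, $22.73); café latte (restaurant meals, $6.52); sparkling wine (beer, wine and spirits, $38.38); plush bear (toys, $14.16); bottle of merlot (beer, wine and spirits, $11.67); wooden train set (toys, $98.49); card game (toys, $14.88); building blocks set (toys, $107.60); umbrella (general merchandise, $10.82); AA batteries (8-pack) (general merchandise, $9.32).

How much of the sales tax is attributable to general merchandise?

Umbrella $10.82: general merchandise → 4% → $0.43
AA batteries (8-pack) $9.32: general merchandise → 4% → $0.37
Tax on general merchandise = $0.43 + $0.37 = $0.80

$0.80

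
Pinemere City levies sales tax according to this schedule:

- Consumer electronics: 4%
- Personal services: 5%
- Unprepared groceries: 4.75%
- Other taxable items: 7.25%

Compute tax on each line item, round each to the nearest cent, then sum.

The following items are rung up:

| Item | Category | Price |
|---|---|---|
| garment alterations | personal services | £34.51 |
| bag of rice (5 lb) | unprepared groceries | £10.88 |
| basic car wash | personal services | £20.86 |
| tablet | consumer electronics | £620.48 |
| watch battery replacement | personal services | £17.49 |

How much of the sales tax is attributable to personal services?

Garment alterations £34.51: personal services → 5% → £1.73
Basic car wash £20.86: personal services → 5% → £1.04
Watch battery replacement £17.49: personal services → 5% → £0.87
Tax on personal services = £1.73 + £1.04 + £0.87 = £3.64

£3.64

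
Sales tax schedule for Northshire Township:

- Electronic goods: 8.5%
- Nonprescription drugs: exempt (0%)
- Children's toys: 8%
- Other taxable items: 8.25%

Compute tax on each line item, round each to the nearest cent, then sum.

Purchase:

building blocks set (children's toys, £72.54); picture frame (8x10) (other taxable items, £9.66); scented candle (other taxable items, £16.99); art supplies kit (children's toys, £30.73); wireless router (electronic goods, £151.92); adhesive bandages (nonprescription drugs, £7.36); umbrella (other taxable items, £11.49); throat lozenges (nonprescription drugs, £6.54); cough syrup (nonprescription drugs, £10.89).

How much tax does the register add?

£24.32

Building blocks set £72.54: children's toys → 8% → £5.80
Picture frame (8x10) £9.66: other taxable items → 8.25% → £0.80
Scented candle £16.99: other taxable items → 8.25% → £1.40
Art supplies kit £30.73: children's toys → 8% → £2.46
Wireless router £151.92: electronic goods → 8.5% → £12.91
Adhesive bandages £7.36: nonprescription drugs → 0% → £0.00
Umbrella £11.49: other taxable items → 8.25% → £0.95
Throat lozenges £6.54: nonprescription drugs → 0% → £0.00
Cough syrup £10.89: nonprescription drugs → 0% → £0.00
Total tax = £5.80 + £0.80 + £1.40 + £2.46 + £12.91 + £0.95 = £24.32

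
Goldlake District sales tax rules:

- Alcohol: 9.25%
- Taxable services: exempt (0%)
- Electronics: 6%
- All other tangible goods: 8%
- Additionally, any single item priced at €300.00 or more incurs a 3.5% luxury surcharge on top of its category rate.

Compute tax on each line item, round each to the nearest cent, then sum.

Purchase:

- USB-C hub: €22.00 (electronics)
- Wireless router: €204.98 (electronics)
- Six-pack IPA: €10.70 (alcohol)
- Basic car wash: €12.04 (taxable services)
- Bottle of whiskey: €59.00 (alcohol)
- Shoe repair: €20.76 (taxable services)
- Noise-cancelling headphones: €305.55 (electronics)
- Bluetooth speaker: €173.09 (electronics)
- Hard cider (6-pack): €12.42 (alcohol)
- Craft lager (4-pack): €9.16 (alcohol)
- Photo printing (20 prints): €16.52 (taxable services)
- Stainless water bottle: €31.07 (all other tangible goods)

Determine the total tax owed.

USB-C hub €22.00: electronics → 6% → €1.32
Wireless router €204.98: electronics → 6% → €12.30
Six-pack IPA €10.70: alcohol → 9.25% → €0.99
Basic car wash €12.04: taxable services → 0% → €0.00
Bottle of whiskey €59.00: alcohol → 9.25% → €5.46
Shoe repair €20.76: taxable services → 0% → €0.00
Noise-cancelling headphones €305.55: electronics → 6% + 3.5% surcharge = 9.5% → €29.03
Bluetooth speaker €173.09: electronics → 6% → €10.39
Hard cider (6-pack) €12.42: alcohol → 9.25% → €1.15
Craft lager (4-pack) €9.16: alcohol → 9.25% → €0.85
Photo printing (20 prints) €16.52: taxable services → 0% → €0.00
Stainless water bottle €31.07: all other tangible goods → 8% → €2.49
Total tax = €1.32 + €12.30 + €0.99 + €5.46 + €29.03 + €10.39 + €1.15 + €0.85 + €2.49 = €63.98

€63.98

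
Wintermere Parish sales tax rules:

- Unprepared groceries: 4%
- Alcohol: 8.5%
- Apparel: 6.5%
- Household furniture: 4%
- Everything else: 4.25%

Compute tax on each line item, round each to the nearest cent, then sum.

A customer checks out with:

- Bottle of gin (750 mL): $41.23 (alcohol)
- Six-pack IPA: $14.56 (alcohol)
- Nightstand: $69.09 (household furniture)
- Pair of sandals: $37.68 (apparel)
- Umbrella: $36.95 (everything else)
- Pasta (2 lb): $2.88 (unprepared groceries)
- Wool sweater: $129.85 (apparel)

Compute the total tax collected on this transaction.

Bottle of gin (750 mL) $41.23: alcohol → 8.5% → $3.50
Six-pack IPA $14.56: alcohol → 8.5% → $1.24
Nightstand $69.09: household furniture → 4% → $2.76
Pair of sandals $37.68: apparel → 6.5% → $2.45
Umbrella $36.95: everything else → 4.25% → $1.57
Pasta (2 lb) $2.88: unprepared groceries → 4% → $0.12
Wool sweater $129.85: apparel → 6.5% → $8.44
Total tax = $3.50 + $1.24 + $2.76 + $2.45 + $1.57 + $0.12 + $8.44 = $20.08

$20.08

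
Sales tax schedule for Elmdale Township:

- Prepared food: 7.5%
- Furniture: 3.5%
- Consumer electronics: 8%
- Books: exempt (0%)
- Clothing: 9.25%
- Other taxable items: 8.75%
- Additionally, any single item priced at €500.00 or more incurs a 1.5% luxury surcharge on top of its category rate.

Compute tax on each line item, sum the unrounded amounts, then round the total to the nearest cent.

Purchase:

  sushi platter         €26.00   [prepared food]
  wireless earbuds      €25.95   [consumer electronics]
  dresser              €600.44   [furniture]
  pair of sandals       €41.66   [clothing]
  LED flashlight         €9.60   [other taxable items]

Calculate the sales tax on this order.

Sushi platter €26.00: prepared food → 7.5% → €1.95
Wireless earbuds €25.95: consumer electronics → 8% → €2.076
Dresser €600.44: furniture → 3.5% + 1.5% surcharge = 5% → €30.022
Pair of sandals €41.66: clothing → 9.25% → €3.85355
LED flashlight €9.60: other taxable items → 8.75% → €0.84
Unrounded tax sum = €38.74155 → €38.74

€38.74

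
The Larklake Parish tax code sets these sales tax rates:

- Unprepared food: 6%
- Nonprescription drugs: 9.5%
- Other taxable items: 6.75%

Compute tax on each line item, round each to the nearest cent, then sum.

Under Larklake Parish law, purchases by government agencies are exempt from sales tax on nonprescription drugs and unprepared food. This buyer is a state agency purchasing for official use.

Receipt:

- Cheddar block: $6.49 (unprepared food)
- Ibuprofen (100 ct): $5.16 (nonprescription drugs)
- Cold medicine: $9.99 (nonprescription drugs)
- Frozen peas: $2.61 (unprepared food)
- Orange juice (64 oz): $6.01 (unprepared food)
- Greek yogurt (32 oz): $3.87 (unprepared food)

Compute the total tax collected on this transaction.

Cheddar block $6.49: unprepared food, buyer-exempt → 0% → $0.00
Ibuprofen (100 ct) $5.16: nonprescription drugs, buyer-exempt → 0% → $0.00
Cold medicine $9.99: nonprescription drugs, buyer-exempt → 0% → $0.00
Frozen peas $2.61: unprepared food, buyer-exempt → 0% → $0.00
Orange juice (64 oz) $6.01: unprepared food, buyer-exempt → 0% → $0.00
Greek yogurt (32 oz) $3.87: unprepared food, buyer-exempt → 0% → $0.00
Total tax = $0.00

$0.00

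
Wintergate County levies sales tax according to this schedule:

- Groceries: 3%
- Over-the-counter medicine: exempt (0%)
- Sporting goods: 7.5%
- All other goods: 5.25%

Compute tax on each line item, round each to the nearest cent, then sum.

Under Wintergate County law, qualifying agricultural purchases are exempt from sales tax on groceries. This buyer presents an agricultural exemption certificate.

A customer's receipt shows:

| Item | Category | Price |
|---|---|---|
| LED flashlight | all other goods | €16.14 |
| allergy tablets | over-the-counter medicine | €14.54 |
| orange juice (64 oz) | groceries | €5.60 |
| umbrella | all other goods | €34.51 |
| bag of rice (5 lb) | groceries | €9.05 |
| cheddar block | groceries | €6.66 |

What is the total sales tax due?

LED flashlight €16.14: all other goods → 5.25% → €0.85
Allergy tablets €14.54: over-the-counter medicine → 0% → €0.00
Orange juice (64 oz) €5.60: groceries, buyer-exempt → 0% → €0.00
Umbrella €34.51: all other goods → 5.25% → €1.81
Bag of rice (5 lb) €9.05: groceries, buyer-exempt → 0% → €0.00
Cheddar block €6.66: groceries, buyer-exempt → 0% → €0.00
Total tax = €0.85 + €1.81 = €2.66

€2.66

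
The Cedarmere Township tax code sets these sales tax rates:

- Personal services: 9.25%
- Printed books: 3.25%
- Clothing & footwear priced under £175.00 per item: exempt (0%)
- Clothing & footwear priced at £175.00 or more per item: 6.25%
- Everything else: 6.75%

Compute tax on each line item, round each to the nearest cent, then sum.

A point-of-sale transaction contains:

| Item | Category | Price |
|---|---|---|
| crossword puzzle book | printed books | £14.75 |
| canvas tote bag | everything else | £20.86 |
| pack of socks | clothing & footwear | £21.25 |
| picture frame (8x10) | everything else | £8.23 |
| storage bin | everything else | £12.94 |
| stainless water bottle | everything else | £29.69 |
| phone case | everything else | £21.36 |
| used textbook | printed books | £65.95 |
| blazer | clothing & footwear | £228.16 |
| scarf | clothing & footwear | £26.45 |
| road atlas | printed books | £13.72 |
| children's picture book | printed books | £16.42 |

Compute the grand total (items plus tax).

Crossword puzzle book £14.75: printed books → 3.25% → £0.48
Canvas tote bag £20.86: everything else → 6.75% → £1.41
Pack of socks £21.25: clothing & footwear, under £175.00 → 0% → £0.00
Picture frame (8x10) £8.23: everything else → 6.75% → £0.56
Storage bin £12.94: everything else → 6.75% → £0.87
Stainless water bottle £29.69: everything else → 6.75% → £2.00
Phone case £21.36: everything else → 6.75% → £1.44
Used textbook £65.95: printed books → 3.25% → £2.14
Blazer £228.16: clothing & footwear, £175.00 or more → 6.25% → £14.26
Scarf £26.45: clothing & footwear, under £175.00 → 0% → £0.00
Road atlas £13.72: printed books → 3.25% → £0.45
Children's picture book £16.42: printed books → 3.25% → £0.53
Subtotal = £479.78; tax = £24.14; total due = £503.92

£503.92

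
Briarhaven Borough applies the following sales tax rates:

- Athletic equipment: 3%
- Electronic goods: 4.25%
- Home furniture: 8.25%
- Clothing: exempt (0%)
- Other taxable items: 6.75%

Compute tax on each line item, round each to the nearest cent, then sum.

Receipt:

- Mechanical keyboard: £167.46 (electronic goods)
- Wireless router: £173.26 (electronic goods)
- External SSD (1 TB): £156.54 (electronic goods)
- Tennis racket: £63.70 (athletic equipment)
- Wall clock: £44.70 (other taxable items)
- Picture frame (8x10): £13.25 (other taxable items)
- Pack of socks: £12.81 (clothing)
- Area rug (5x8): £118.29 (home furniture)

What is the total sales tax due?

Mechanical keyboard £167.46: electronic goods → 4.25% → £7.12
Wireless router £173.26: electronic goods → 4.25% → £7.36
External SSD (1 TB) £156.54: electronic goods → 4.25% → £6.65
Tennis racket £63.70: athletic equipment → 3% → £1.91
Wall clock £44.70: other taxable items → 6.75% → £3.02
Picture frame (8x10) £13.25: other taxable items → 6.75% → £0.89
Pack of socks £12.81: clothing → 0% → £0.00
Area rug (5x8) £118.29: home furniture → 8.25% → £9.76
Total tax = £7.12 + £7.36 + £6.65 + £1.91 + £3.02 + £0.89 + £9.76 = £36.71

£36.71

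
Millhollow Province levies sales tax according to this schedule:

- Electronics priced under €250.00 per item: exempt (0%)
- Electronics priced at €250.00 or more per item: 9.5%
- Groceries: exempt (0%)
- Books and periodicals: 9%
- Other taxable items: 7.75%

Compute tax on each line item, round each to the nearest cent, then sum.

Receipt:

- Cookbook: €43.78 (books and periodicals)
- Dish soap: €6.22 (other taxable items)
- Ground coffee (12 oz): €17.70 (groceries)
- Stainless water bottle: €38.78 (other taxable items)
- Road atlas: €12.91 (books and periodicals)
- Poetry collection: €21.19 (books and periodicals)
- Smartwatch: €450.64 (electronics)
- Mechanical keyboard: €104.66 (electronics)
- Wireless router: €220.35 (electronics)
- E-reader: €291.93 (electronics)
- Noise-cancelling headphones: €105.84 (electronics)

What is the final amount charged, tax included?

€1395.04

Cookbook €43.78: books and periodicals → 9% → €3.94
Dish soap €6.22: other taxable items → 7.75% → €0.48
Ground coffee (12 oz) €17.70: groceries → 0% → €0.00
Stainless water bottle €38.78: other taxable items → 7.75% → €3.01
Road atlas €12.91: books and periodicals → 9% → €1.16
Poetry collection €21.19: books and periodicals → 9% → €1.91
Smartwatch €450.64: electronics, €250.00 or more → 9.5% → €42.81
Mechanical keyboard €104.66: electronics, under €250.00 → 0% → €0.00
Wireless router €220.35: electronics, under €250.00 → 0% → €0.00
E-reader €291.93: electronics, €250.00 or more → 9.5% → €27.73
Noise-cancelling headphones €105.84: electronics, under €250.00 → 0% → €0.00
Subtotal = €1314.00; tax = €81.04; total due = €1395.04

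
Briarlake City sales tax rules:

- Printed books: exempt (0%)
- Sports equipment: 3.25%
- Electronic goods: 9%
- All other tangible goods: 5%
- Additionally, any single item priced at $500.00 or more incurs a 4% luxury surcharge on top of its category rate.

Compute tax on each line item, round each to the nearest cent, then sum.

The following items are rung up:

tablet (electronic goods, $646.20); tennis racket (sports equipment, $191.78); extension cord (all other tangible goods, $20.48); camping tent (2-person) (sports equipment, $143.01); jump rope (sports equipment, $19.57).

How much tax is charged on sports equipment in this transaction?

$11.52

Tennis racket $191.78: sports equipment → 3.25% → $6.23
Camping tent (2-person) $143.01: sports equipment → 3.25% → $4.65
Jump rope $19.57: sports equipment → 3.25% → $0.64
Tax on sports equipment = $6.23 + $4.65 + $0.64 = $11.52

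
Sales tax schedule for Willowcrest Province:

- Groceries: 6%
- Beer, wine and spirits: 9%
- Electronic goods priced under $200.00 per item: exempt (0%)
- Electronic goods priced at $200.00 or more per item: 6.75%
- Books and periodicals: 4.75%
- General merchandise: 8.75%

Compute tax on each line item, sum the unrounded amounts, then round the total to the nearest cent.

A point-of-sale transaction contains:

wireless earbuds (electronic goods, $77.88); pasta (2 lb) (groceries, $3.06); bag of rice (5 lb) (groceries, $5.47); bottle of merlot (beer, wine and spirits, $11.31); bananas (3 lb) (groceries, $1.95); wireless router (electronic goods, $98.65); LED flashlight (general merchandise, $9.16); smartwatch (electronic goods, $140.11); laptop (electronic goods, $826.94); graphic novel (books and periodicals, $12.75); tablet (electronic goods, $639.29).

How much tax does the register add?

$102.02

Wireless earbuds $77.88: electronic goods, under $200.00 → 0% → $0.00
Pasta (2 lb) $3.06: groceries → 6% → $0.1836
Bag of rice (5 lb) $5.47: groceries → 6% → $0.3282
Bottle of merlot $11.31: beer, wine and spirits → 9% → $1.0179
Bananas (3 lb) $1.95: groceries → 6% → $0.117
Wireless router $98.65: electronic goods, under $200.00 → 0% → $0.00
LED flashlight $9.16: general merchandise → 8.75% → $0.8015
Smartwatch $140.11: electronic goods, under $200.00 → 0% → $0.00
Laptop $826.94: electronic goods, $200.00 or more → 6.75% → $55.81845
Graphic novel $12.75: books and periodicals → 4.75% → $0.605625
Tablet $639.29: electronic goods, $200.00 or more → 6.75% → $43.152075
Unrounded tax sum = $102.02435 → $102.02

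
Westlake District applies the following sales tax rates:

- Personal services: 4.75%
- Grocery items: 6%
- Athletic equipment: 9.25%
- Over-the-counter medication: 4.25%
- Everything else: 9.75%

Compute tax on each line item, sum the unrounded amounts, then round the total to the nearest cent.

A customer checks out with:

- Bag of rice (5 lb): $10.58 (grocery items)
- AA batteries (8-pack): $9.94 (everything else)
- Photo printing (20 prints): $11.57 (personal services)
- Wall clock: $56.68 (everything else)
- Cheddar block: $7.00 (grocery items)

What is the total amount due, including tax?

$103.87

Bag of rice (5 lb) $10.58: grocery items → 6% → $0.6348
AA batteries (8-pack) $9.94: everything else → 9.75% → $0.96915
Photo printing (20 prints) $11.57: personal services → 4.75% → $0.549575
Wall clock $56.68: everything else → 9.75% → $5.5263
Cheddar block $7.00: grocery items → 6% → $0.42
Subtotal = $95.77; unrounded tax = $8.099825 → $8.10; total due = $103.87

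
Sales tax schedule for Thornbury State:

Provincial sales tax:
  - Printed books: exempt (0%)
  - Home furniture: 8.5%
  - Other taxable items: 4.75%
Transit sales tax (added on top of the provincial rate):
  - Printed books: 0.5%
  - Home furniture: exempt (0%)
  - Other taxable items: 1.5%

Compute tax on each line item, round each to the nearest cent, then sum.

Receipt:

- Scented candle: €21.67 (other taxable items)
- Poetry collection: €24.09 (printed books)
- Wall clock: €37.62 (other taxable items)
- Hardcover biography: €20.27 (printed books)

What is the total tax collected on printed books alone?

Poetry collection €24.09: printed books → 0% + 0.5% transit = 0.5% → €0.12
Hardcover biography €20.27: printed books → 0% + 0.5% transit = 0.5% → €0.10
Tax on printed books = €0.12 + €0.10 = €0.22

€0.22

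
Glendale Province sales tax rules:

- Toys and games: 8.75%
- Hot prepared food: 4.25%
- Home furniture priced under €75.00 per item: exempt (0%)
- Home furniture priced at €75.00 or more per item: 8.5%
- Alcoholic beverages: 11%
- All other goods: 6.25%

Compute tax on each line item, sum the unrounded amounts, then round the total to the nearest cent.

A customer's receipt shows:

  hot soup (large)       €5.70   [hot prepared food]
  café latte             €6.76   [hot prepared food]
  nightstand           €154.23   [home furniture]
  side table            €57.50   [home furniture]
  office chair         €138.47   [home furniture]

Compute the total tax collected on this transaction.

€25.41

Hot soup (large) €5.70: hot prepared food → 4.25% → €0.24225
Café latte €6.76: hot prepared food → 4.25% → €0.2873
Nightstand €154.23: home furniture, €75.00 or more → 8.5% → €13.10955
Side table €57.50: home furniture, under €75.00 → 0% → €0.00
Office chair €138.47: home furniture, €75.00 or more → 8.5% → €11.76995
Unrounded tax sum = €25.40905 → €25.41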